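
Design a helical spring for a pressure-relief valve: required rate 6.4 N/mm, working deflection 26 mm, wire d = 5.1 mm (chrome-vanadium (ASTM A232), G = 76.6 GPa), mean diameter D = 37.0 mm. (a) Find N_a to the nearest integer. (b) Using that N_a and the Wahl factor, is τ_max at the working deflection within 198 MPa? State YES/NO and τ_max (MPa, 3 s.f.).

(a) 20 coils; (b) YES, τ_max = 142 MPa

N_a = Gd⁴/(8D³k) = (76.6×10³)(5.1⁴)/(8·37.0³·6.4) = 19.98 → N_a = 20
Actual rate k = Gd⁴/(8D³·20) = 6.3942 N/mm
Working load F = kδ = 6.3942·26 = 166.25 N
C = 37.0/5.1 = 7.2549; K_W = (4C−1)/(4C−4)+0.615/C = 1.2047
τ_max = K_W·8FD/(πd³) = 1.2047·118.08 = 142.25 MPa
τ_max ≤ 198 MPa → acceptable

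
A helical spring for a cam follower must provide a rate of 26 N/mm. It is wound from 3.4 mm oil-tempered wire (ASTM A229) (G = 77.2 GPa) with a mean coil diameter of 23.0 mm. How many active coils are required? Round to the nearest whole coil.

4

N_a = Gd⁴/(8D³k) = (77.2×10³ × 3.4⁴)/(8 × 23.0³ × 26)
    = 1.03165e+07 / 2.53074e+06 = 4.076 → 4 coils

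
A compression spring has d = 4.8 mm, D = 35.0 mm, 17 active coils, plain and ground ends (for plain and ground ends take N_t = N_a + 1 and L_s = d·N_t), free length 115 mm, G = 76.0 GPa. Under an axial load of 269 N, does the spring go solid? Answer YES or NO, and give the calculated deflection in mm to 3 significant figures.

k = Gd⁴/(8D³N_a) = (76.0×10³)(4.8⁴)/(8·35.0³·17) = 6.9189 N/mm
N_t = 18; L_s = 4.8·18 = 86.4 mm; δ_solid = L₀ − L_s = 115 − 86.4 = 28.6 mm
δ = F/k = 269/6.9189 = 38.879 mm
δ ≥ δ_solid → spring goes solid

YES, δ = 38.9 mm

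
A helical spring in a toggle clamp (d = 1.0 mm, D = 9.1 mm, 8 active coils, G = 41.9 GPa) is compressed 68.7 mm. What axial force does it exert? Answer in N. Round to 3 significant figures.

k = Gd⁴/(8D³N_a) = (41.9×10³)(1.0⁴)/(8·9.1³·8) = 0.86878 N/mm
F = k·δ = 0.86878 × 68.7 = 59.685 N

59.7 N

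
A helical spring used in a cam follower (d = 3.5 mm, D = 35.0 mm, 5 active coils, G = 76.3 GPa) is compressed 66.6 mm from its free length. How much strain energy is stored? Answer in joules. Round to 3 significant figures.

k = Gd⁴/(8D³N_a) = (76.3×10³)(3.5⁴)/(8·35.0³·5) = 6.6762 N/mm
U = ½kδ² = 0.5 × 6.6762 × 66.6² = 14806 N·mm = 14.806 J

14.8 J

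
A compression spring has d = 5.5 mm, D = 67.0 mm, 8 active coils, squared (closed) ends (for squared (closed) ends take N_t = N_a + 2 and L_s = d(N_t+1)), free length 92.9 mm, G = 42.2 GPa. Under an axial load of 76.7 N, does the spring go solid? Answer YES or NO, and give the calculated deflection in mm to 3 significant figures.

k = Gd⁴/(8D³N_a) = (42.2×10³)(5.5⁴)/(8·67.0³·8) = 2.0061 N/mm
N_t = 10; L_s = 5.5·11 = 60.5 mm; δ_solid = L₀ − L_s = 92.9 − 60.5 = 32.4 mm
δ = F/k = 76.7/2.0061 = 38.233 mm
δ ≥ δ_solid → spring goes solid

YES, δ = 38.2 mm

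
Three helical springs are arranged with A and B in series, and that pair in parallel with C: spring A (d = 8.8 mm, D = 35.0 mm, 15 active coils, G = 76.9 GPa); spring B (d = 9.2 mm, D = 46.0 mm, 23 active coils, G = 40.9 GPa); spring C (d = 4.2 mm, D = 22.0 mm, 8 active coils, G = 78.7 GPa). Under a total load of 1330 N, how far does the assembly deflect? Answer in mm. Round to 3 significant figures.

26.7 mm

k_A = Gd⁴/(8D³N_a) = (76.9×10³)(8.8⁴)/(8·35.0³·15) = 89.634 N/mm
k_B = Gd⁴/(8D³N_a) = (40.9×10³)(9.2⁴)/(8·46.0³·23) = 16.36 N/mm
k_C = Gd⁴/(8D³N_a) = (78.7×10³)(4.2⁴)/(8·22.0³·8) = 35.936 N/mm
Springs A,B series: k_AB = 1/(1/89.634+1/16.36) = 13.835 N/mm; parallel with C: k_eq = 13.835+35.936 = 49.77 N/mm
δ = F/k_eq = 1330/49.77 = 26.723 mm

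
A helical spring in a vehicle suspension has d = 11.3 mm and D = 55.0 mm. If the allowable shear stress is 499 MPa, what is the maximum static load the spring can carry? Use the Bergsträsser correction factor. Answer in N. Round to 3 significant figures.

3940 N

C = D/d = 55.0/11.3 = 4.8673
K_B = (4C+2)/(4C−3) = 21.469/16.469 = 1.3036
τ_max = K·8FD/(πd³) → F_max = τ_allow·πd³/(8DK)
F_max = 499·π·11.3³/(8·55.0·1.3036) = 2.262e+06/573.58 = 3943.6 N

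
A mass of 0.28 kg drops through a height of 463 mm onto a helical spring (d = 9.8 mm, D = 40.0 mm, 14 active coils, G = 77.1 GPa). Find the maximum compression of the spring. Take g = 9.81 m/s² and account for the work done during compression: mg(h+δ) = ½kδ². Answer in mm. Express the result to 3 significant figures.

k = Gd⁴/(8D³N_a) = (77.1×10³)(9.8⁴)/(8·40.0³·14) = 99.211 N/mm
W = mg = 0.28 × 9.81 = 2.7468 N
½kδ² − Wδ − Wh = 0 → δ = (W + √(W² + 2kWh))/k
δ = (2.7468 + √(7.5449 + 252347))/99.211 = (2.7468 + 502.35)/99.211 = 5.0911 mm

5.09 mm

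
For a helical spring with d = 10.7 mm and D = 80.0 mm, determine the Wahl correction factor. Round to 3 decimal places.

1.198

C = D/d = 80.0/10.7 = 7.4766
K_W = (4C−1)/(4C−4) + 0.615/C = 28.907/25.907 + 0.0823 = 1.1981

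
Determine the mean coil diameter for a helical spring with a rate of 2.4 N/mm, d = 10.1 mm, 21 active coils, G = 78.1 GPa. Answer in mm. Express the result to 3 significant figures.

126 mm

D = (Gd⁴/(8N_a·k))^(1/3) = (78.1×10³·10.1⁴/(8·21·2.4))^(1/3)
  = (2.01565e+06)^(1/3) = 126.3200 mm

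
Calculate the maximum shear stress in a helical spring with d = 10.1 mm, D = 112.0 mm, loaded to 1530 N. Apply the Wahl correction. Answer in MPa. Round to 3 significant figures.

Spring index C = D/d = 112.0/10.1 = 11.0891
K_W = (4C−1)/(4C−4) + 0.615/C = 43.356/40.356 + 0.0555 = 1.1298
τ₀ = 8FD/(πd³) = 8·1530·112.0/(π·10.1³) = 1.37088e+06/3236.8 = 423.53 MPa
τ_max = K·τ₀ = 1.1298 × 423.53 = 478.5 MPa

479 MPa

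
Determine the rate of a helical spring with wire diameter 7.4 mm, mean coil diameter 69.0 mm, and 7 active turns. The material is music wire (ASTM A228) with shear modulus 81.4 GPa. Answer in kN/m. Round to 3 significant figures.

k = Gd⁴/(8D³N_a) = (81.4×10³ × 7.4⁴) / (8 × 69.0³ × 7)
  = 2.44091e+08 / 1.83965e+07 = 13.268 N/mm

13.3 kN/m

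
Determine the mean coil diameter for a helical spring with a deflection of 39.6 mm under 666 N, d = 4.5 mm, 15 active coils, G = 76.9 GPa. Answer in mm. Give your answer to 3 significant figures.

25.0 mm

Required rate k = F/δ = 666/39.6 = 16.818 N/mm
D = (Gd⁴/(8N_a·k))^(1/3) = (76.9×10³·4.5⁴/(8·15·16.818))^(1/3)
  = (15624.9)^(1/3) = 24.9999 mm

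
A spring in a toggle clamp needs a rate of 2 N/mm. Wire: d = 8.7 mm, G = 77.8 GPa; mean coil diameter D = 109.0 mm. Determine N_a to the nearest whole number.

22

N_a = Gd⁴/(8D³k) = (77.8×10³ × 8.7⁴)/(8 × 109.0³ × 2)
    = 4.45714e+08 / 2.07205e+07 = 21.51 → 22 coils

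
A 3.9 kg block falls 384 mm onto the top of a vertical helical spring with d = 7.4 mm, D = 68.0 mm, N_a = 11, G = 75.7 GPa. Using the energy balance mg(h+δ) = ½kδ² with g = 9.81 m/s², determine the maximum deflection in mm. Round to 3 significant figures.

64.7 mm

k = Gd⁴/(8D³N_a) = (75.7×10³)(7.4⁴)/(8·68.0³·11) = 8.2038 N/mm
W = mg = 3.9 × 9.81 = 38.259 N
½kδ² − Wδ − Wh = 0 → δ = (W + √(W² + 2kWh))/k
δ = (38.259 + √(1463.8 + 241051))/8.2038 = (38.259 + 492.46)/8.2038 = 64.692 mm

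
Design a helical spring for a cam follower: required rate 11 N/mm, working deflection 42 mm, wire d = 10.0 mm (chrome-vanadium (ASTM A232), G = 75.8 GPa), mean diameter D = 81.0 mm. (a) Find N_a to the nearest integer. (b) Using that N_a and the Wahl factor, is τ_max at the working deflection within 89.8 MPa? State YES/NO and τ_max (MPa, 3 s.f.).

N_a = Gd⁴/(8D³k) = (75.8×10³)(10.0⁴)/(8·81.0³·11) = 16.21 → N_a = 16
Actual rate k = Gd⁴/(8D³·16) = 11.143 N/mm
Working load F = kδ = 11.143·42 = 468.01 N
C = 81.0/10.0 = 8.1000; K_W = (4C−1)/(4C−4)+0.615/C = 1.1816
τ_max = K_W·8FD/(πd³) = 1.1816·96.534 = 114.06 MPa
τ_max > 89.8 MPa → exceeds allowable

(a) 16 coils; (b) NO, τ_max = 114 MPa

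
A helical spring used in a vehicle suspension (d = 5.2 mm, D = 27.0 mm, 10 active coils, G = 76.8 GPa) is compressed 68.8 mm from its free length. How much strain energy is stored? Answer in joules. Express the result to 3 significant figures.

k = Gd⁴/(8D³N_a) = (76.8×10³)(5.2⁴)/(8·27.0³·10) = 35.661 N/mm
U = ½kδ² = 0.5 × 35.661 × 68.8² = 84400 N·mm = 84.4 J

84.4 J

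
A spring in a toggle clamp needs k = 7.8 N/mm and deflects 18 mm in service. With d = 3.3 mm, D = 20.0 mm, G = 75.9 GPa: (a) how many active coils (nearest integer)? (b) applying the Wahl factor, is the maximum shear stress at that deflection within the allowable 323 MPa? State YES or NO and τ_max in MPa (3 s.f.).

(a) 18 coils; (b) YES, τ_max = 249 MPa

N_a = Gd⁴/(8D³k) = (75.9×10³)(3.3⁴)/(8·20.0³·7.8) = 18.03 → N_a = 18
Actual rate k = Gd⁴/(8D³·18) = 7.8135 N/mm
Working load F = kδ = 7.8135·18 = 140.64 N
C = 20.0/3.3 = 6.0606; K_W = (4C−1)/(4C−4)+0.615/C = 1.2497
τ_max = K_W·8FD/(πd³) = 1.2497·199.32 = 249.08 MPa
τ_max ≤ 323 MPa → acceptable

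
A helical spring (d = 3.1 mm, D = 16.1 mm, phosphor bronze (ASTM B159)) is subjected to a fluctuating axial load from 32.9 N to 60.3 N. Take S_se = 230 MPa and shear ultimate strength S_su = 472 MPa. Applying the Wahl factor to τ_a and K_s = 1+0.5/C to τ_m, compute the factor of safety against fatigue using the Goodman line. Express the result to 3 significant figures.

C = D/d = 16.1/3.1 = 5.1935; K_W = (4C−1)/(4C−4)+0.615/C = 1.2973; K_s = 1+0.5/C = 1.0963
F_a = (F_max−F_min)/2 = 13.7 N; F_m = (F_max+F_min)/2 = 46.6 N
τ_a = K_W·8F_aD/(πd³) = 1.2973 × 18.854 = 24.458 MPa
τ_m = K_s·8F_mD/(πd³) = 1.0963 × 64.131 = 70.305 MPa
Goodman: 1/n_f = τ_a/S_se + τ_m/S_su = 24.458/230 + 70.305/472 = 0.10634 + 0.14895 = 0.25529
n_f = 1/0.25529 = 3.917

3.92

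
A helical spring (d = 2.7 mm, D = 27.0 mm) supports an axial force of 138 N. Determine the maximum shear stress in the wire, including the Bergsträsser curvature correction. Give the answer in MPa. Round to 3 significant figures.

547 MPa

Spring index C = D/d = 27.0/2.7 = 10.0000
K_B = (4C+2)/(4C−3) = 42.000/37.000 = 1.1351
τ₀ = 8FD/(πd³) = 8·138·27.0/(π·2.7³) = 29808/61.836 = 482.05 MPa
τ_max = K·τ₀ = 1.1351 × 482.05 = 547.19 MPa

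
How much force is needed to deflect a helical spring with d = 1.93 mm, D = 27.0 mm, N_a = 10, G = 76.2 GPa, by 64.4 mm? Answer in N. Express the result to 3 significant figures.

k = Gd⁴/(8D³N_a) = (76.2×10³)(1.93⁴)/(8·27.0³·10) = 0.67143 N/mm
F = k·δ = 0.67143 × 64.4 = 43.24 N

43.2 N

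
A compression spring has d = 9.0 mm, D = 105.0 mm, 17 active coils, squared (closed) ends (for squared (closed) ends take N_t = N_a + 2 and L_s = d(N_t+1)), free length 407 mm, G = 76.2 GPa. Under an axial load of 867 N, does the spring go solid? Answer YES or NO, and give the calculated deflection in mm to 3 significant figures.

k = Gd⁴/(8D³N_a) = (76.2×10³)(9.0⁴)/(8·105.0³·17) = 3.1755 N/mm
N_t = 19; L_s = 9.0·20 = 180 mm; δ_solid = L₀ − L_s = 407 − 180 = 227 mm
δ = F/k = 867/3.1755 = 273.02 mm
δ ≥ δ_solid → spring goes solid

YES, δ = 273 mm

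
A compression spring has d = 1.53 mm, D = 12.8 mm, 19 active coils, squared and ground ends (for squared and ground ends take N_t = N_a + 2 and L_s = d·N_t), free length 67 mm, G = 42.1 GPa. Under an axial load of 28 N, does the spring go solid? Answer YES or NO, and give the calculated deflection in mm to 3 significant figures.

YES, δ = 38.7 mm

k = Gd⁴/(8D³N_a) = (42.1×10³)(1.53⁴)/(8·12.8³·19) = 0.72373 N/mm
N_t = 21; L_s = 1.53·21 = 32.13 mm; δ_solid = L₀ − L_s = 67 − 32.13 = 34.87 mm
δ = F/k = 28/0.72373 = 38.689 mm
δ ≥ δ_solid → spring goes solid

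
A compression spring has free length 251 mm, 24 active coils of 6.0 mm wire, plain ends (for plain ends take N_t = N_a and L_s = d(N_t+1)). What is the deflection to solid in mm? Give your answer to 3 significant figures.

101 mm

N_t = 24; L_s = 6.0·25 = 150 mm
δ_solid = L₀ − L_s = 251 − 150 = 101 mm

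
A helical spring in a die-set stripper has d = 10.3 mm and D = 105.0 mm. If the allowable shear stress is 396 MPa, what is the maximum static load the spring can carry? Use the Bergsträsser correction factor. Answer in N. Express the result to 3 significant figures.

C = D/d = 105.0/10.3 = 10.1942
K_B = (4C+2)/(4C−3) = 42.777/37.777 = 1.1324
τ_max = K·8FD/(πd³) → F_max = τ_allow·πd³/(8DK)
F_max = 396·π·10.3³/(8·105.0·1.1324) = 1.3594e+06/951.18 = 1429.2 N

1430 N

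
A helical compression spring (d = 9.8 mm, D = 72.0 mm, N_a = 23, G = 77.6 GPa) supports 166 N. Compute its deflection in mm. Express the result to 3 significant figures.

k = Gd⁴/(8D³N_a) = (77.6×10³)(9.8⁴)/(8·72.0³·23) = 10.422 N/mm
δ = F/k = 166 / 10.422 = 15.928 mm

15.9 mm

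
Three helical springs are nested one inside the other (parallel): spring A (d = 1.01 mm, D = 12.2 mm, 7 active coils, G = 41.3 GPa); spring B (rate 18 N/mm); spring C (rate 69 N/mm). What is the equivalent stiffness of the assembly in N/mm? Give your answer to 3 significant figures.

87.4 N/mm

k_A = Gd⁴/(8D³N_a) = (41.3×10³)(1.01⁴)/(8·12.2³·7) = 0.42264 N/mm
Parallel: k_eq = 0.42264 + 18 + 69 = 87.423 N/mm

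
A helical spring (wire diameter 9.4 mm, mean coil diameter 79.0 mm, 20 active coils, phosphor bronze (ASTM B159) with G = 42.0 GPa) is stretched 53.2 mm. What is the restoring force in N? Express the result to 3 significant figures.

k = Gd⁴/(8D³N_a) = (42.0×10³)(9.4⁴)/(8·79.0³·20) = 4.1568 N/mm
F = k·δ = 4.1568 × 53.2 = 221.14 N

221 N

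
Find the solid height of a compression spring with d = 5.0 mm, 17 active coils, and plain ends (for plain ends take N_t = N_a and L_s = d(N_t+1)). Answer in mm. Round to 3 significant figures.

90.0 mm

plain ends: N_t = N_a = 17
L_s = d·(N_t+1) = 5.0 × 18 = 90 mm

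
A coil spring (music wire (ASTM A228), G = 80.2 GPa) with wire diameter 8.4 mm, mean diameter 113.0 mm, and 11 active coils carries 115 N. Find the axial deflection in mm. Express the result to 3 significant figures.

36.6 mm

k = Gd⁴/(8D³N_a) = (80.2×10³)(8.4⁴)/(8·113.0³·11) = 3.1447 N/mm
δ = F/k = 115 / 3.1447 = 36.57 mm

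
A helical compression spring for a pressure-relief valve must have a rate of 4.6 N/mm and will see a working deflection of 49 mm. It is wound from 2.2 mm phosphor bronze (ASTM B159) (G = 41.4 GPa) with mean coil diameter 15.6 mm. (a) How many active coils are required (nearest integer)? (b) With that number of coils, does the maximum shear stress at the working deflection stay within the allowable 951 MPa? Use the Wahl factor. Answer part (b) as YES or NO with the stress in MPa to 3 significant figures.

(a) 7 coils; (b) NO, τ_max = 1010 MPa

N_a = Gd⁴/(8D³k) = (41.4×10³)(2.2⁴)/(8·15.6³·4.6) = 6.942 → N_a = 7
Actual rate k = Gd⁴/(8D³·7) = 4.5617 N/mm
Working load F = kδ = 4.5617·49 = 223.52 N
C = 15.6/2.2 = 7.0909; K_W = (4C−1)/(4C−4)+0.615/C = 1.2099
τ_max = K_W·8FD/(πd³) = 1.2099·833.92 = 1008.9 MPa
τ_max > 951 MPa → exceeds allowable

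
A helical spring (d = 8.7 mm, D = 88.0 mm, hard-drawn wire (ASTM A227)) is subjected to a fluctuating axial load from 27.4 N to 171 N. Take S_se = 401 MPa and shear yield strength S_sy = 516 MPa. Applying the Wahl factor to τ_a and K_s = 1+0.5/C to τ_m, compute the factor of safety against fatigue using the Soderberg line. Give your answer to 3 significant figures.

7.23

C = D/d = 88.0/8.7 = 10.1149; K_W = (4C−1)/(4C−4)+0.615/C = 1.1431; K_s = 1+0.5/C = 1.0494
F_a = (F_max−F_min)/2 = 71.8 N; F_m = (F_max+F_min)/2 = 99.2 N
τ_a = K_W·8F_aD/(πd³) = 1.1431 × 24.434 = 27.93 MPa
τ_m = K_s·8F_mD/(πd³) = 1.0494 × 33.758 = 35.427 MPa
Soderberg: 1/n_f = τ_a/S_se + τ_m/S_sy = 27.93/401 + 35.427/516 = 0.06965 + 0.06866 = 0.13831
n_f = 1/0.13831 = 7.23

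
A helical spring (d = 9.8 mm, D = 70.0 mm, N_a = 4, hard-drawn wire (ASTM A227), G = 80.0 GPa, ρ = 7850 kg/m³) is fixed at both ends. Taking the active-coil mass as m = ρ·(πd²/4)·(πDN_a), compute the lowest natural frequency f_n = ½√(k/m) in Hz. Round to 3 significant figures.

180 Hz

k = Gd⁴/(8D³N_a) = (80.0×10³)(9.8⁴)/(8·70.0³·4) = 67.228 N/mm = 67228 N/m
Wire length L = πDN_a = π·70.0·4 = 879.65 mm
m = ρ·(πd²/4)·L = 7850 × 75.43×10⁻⁶ m² × 0.87965 m = 0.52086 kg
f_n = ½√(k/m) = 0.5·√(67228/0.52086) = 0.5·√(1.2907e+05) = 179.63 Hz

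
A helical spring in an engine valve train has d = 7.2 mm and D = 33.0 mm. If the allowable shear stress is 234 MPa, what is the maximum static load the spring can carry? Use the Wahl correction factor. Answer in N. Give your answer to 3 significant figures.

C = D/d = 33.0/7.2 = 4.5833
K_W = (4C−1)/(4C−4) + 0.615/C = 17.333/14.333 + 0.1342 = 1.3435
τ_max = K·8FD/(πd³) → F_max = τ_allow·πd³/(8DK)
F_max = 234·π·7.2³/(8·33.0·1.3435) = 2.7439e+05/354.68 = 773.62 N

774 N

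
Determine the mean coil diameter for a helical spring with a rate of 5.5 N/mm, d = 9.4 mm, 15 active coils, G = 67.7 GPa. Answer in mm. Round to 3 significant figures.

92.9 mm

D = (Gd⁴/(8N_a·k))^(1/3) = (67.7×10³·9.4⁴/(8·15·5.5))^(1/3)
  = (800859)^(1/3) = 92.8650 mm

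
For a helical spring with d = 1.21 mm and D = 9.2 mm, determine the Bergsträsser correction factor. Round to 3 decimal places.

1.182

C = D/d = 9.2/1.21 = 7.6033
K_B = (4C+2)/(4C−3) = 32.413/27.413 = 1.1824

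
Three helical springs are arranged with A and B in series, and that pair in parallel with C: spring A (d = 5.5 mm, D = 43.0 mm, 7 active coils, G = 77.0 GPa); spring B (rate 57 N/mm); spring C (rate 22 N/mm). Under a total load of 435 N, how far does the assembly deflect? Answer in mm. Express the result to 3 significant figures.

k_A = Gd⁴/(8D³N_a) = (77.0×10³)(5.5⁴)/(8·43.0³·7) = 15.825 N/mm
Springs A,B series: k_AB = 1/(1/15.825+1/57) = 12.386 N/mm; parallel with C: k_eq = 12.386+22 = 34.386 N/mm
δ = F/k_eq = 435/34.386 = 12.65 mm

12.7 mm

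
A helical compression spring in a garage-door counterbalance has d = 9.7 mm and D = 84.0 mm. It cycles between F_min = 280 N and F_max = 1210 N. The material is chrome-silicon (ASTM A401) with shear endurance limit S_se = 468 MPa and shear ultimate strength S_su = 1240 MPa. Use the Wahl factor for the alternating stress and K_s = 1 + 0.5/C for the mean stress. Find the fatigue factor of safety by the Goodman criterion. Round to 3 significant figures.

C = D/d = 84.0/9.7 = 8.6598; K_W = (4C−1)/(4C−4)+0.615/C = 1.1689; K_s = 1+0.5/C = 1.0577
F_a = (F_max−F_min)/2 = 465 N; F_m = (F_max+F_min)/2 = 745 N
τ_a = K_W·8F_aD/(πd³) = 1.1689 × 108.98 = 127.39 MPa
τ_m = K_s·8F_mD/(πd³) = 1.0577 × 174.61 = 184.69 MPa
Goodman: 1/n_f = τ_a/S_se + τ_m/S_su = 127.39/468 + 184.69/1240 = 0.27221 + 0.14894 = 0.42115
n_f = 1/0.42115 = 2.374

2.37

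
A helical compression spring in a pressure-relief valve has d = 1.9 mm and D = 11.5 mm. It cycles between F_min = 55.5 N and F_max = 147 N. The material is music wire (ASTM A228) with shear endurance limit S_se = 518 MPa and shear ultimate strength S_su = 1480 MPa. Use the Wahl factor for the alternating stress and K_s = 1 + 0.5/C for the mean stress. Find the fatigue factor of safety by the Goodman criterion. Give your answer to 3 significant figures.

C = D/d = 11.5/1.9 = 6.0526; K_W = (4C−1)/(4C−4)+0.615/C = 1.2500; K_s = 1+0.5/C = 1.0826
F_a = (F_max−F_min)/2 = 45.75 N; F_m = (F_max+F_min)/2 = 101.25 N
τ_a = K_W·8F_aD/(πd³) = 1.2500 × 195.33 = 244.17 MPa
τ_m = K_s·8F_mD/(πd³) = 1.0826 × 432.29 = 468 MPa
Goodman: 1/n_f = τ_a/S_se + τ_m/S_su = 244.17/518 + 468/1480 = 0.47137 + 0.31621 = 0.78759
n_f = 1/0.78759 = 1.27

1.27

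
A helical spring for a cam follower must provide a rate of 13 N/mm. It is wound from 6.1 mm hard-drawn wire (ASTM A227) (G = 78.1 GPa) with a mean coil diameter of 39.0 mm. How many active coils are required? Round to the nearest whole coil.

18

N_a = Gd⁴/(8D³k) = (78.1×10³ × 6.1⁴)/(8 × 39.0³ × 13)
    = 1.08136e+08 / 6.16918e+06 = 17.53 → 18 coils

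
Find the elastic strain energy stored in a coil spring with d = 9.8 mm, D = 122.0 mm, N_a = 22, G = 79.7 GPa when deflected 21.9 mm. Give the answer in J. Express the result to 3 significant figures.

0.552 J

k = Gd⁴/(8D³N_a) = (79.7×10³)(9.8⁴)/(8·122.0³·22) = 2.3002 N/mm
U = ½kδ² = 0.5 × 2.3002 × 21.9² = 551.61 N·mm = 0.55161 J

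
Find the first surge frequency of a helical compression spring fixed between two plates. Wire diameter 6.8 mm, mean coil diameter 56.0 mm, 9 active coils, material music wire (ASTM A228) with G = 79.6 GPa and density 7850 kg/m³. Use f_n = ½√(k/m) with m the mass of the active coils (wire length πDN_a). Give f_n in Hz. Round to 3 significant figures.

k = Gd⁴/(8D³N_a) = (79.6×10³)(6.8⁴)/(8·56.0³·9) = 13.46 N/mm = 13460 N/m
Wire length L = πDN_a = π·56.0·9 = 1583.4 mm
m = ρ·(πd²/4)·L = 7850 × 36.317×10⁻⁶ m² × 1.5834 m = 0.4514 kg
f_n = ½√(k/m) = 0.5·√(13460/0.4514) = 0.5·√(29819) = 86.341 Hz

86.3 Hz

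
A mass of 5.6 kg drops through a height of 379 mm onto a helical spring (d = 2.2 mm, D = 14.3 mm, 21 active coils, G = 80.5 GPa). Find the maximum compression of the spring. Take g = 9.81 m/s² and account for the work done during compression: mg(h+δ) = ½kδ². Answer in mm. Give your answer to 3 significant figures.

119 mm

k = Gd⁴/(8D³N_a) = (80.5×10³)(2.2⁴)/(8·14.3³·21) = 3.8386 N/mm
W = mg = 5.6 × 9.81 = 54.936 N
½kδ² − Wδ − Wh = 0 → δ = (W + √(W² + 2kWh))/k
δ = (54.936 + √(3018 + 159844))/3.8386 = (54.936 + 403.56)/3.8386 = 119.44 mm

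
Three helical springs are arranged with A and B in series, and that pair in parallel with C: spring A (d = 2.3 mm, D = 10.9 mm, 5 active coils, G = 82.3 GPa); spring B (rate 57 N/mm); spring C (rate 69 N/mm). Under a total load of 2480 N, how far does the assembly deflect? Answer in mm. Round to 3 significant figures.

k_A = Gd⁴/(8D³N_a) = (82.3×10³)(2.3⁴)/(8·10.9³·5) = 44.46 N/mm
Springs A,B series: k_AB = 1/(1/44.46+1/57) = 24.978 N/mm; parallel with C: k_eq = 24.978+69 = 93.978 N/mm
δ = F/k_eq = 2480/93.978 = 26.389 mm

26.4 mm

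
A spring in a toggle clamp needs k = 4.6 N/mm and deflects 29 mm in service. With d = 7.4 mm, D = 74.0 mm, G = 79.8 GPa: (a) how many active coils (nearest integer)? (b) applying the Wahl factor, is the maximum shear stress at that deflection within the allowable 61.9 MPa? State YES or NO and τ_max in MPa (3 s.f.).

(a) 16 coils; (b) NO, τ_max = 71.2 MPa

N_a = Gd⁴/(8D³k) = (79.8×10³)(7.4⁴)/(8·74.0³·4.6) = 16.05 → N_a = 16
Actual rate k = Gd⁴/(8D³·16) = 4.6134 N/mm
Working load F = kδ = 4.6134·29 = 133.79 N
C = 74.0/7.4 = 10.0000; K_W = (4C−1)/(4C−4)+0.615/C = 1.1448
τ_max = K_W·8FD/(πd³) = 1.1448·62.216 = 71.226 MPa
τ_max > 61.9 MPa → exceeds allowable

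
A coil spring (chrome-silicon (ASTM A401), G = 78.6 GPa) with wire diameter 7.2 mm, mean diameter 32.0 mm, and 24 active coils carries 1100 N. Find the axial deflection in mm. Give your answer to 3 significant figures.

k = Gd⁴/(8D³N_a) = (78.6×10³)(7.2⁴)/(8·32.0³·24) = 33.574 N/mm
δ = F/k = 1100 / 33.574 = 32.764 mm

32.8 mm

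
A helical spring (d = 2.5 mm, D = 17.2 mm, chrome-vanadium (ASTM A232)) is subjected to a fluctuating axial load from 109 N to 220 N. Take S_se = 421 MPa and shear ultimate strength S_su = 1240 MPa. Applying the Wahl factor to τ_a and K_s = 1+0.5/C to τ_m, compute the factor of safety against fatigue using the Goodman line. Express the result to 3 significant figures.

C = D/d = 17.2/2.5 = 6.8800; K_W = (4C−1)/(4C−4)+0.615/C = 1.2169; K_s = 1+0.5/C = 1.0727
F_a = (F_max−F_min)/2 = 55.5 N; F_m = (F_max+F_min)/2 = 164.5 N
τ_a = K_W·8F_aD/(πd³) = 1.2169 × 155.58 = 189.33 MPa
τ_m = K_s·8F_mD/(πd³) = 1.0727 × 461.12 = 494.63 MPa
Goodman: 1/n_f = τ_a/S_se + τ_m/S_su = 189.33/421 + 494.63/1240 = 0.44971 + 0.39890 = 0.8486
n_f = 1/0.8486 = 1.178

1.18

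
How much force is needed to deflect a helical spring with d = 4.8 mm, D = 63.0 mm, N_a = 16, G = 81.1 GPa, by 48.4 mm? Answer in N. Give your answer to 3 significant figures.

k = Gd⁴/(8D³N_a) = (81.1×10³)(4.8⁴)/(8·63.0³·16) = 1.3451 N/mm
F = k·δ = 1.3451 × 48.4 = 65.103 N

65.1 N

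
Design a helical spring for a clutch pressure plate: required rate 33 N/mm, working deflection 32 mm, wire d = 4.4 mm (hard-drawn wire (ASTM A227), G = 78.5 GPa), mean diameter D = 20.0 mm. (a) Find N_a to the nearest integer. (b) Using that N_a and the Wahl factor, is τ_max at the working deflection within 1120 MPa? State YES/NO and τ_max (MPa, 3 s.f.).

(a) 14 coils; (b) YES, τ_max = 846 MPa

N_a = Gd⁴/(8D³k) = (78.5×10³)(4.4⁴)/(8·20.0³·33) = 13.93 → N_a = 14
Actual rate k = Gd⁴/(8D³·14) = 32.838 N/mm
Working load F = kδ = 32.838·32 = 1050.8 N
C = 20.0/4.4 = 4.5455; K_W = (4C−1)/(4C−4)+0.615/C = 1.3468
τ_max = K_W·8FD/(πd³) = 1.3468·628.25 = 846.15 MPa
τ_max ≤ 1120 MPa → acceptable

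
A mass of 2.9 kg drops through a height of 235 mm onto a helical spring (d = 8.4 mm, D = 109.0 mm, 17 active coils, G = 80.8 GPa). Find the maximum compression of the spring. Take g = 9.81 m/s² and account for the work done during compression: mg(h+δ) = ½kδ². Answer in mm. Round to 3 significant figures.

k = Gd⁴/(8D³N_a) = (80.8×10³)(8.4⁴)/(8·109.0³·17) = 2.2841 N/mm
W = mg = 2.9 × 9.81 = 28.449 N
½kδ² − Wδ − Wh = 0 → δ = (W + √(W² + 2kWh))/k
δ = (28.449 + √(809.35 + 30540.4))/2.2841 = (28.449 + 177.06)/2.2841 = 89.974 mm

90.0 mm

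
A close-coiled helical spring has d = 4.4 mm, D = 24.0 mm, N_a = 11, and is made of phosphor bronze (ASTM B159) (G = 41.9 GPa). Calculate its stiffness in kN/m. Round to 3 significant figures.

k = Gd⁴/(8D³N_a) = (41.9×10³ × 4.4⁴) / (8 × 24.0³ × 11)
  = 1.57045e+07 / 1.21651e+06 = 12.909 N/mm

12.9 kN/m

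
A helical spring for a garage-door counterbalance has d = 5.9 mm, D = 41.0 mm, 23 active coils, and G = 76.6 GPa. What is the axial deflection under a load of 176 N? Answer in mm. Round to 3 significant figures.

24.0 mm

k = Gd⁴/(8D³N_a) = (76.6×10³)(5.9⁴)/(8·41.0³·23) = 7.3193 N/mm
δ = F/k = 176 / 7.3193 = 24.046 mm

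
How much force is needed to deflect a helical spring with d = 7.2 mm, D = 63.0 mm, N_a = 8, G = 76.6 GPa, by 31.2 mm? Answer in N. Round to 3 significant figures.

k = Gd⁴/(8D³N_a) = (76.6×10³)(7.2⁴)/(8·63.0³·8) = 12.863 N/mm
F = k·δ = 12.863 × 31.2 = 401.34 N

401 N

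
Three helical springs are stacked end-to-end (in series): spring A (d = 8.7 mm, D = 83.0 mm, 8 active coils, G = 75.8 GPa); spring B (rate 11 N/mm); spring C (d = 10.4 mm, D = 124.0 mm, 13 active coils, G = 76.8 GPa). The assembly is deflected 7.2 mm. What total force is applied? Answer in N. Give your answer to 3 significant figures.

18.2 N

k_A = Gd⁴/(8D³N_a) = (75.8×10³)(8.7⁴)/(8·83.0³·8) = 11.867 N/mm
k_C = Gd⁴/(8D³N_a) = (76.8×10³)(10.4⁴)/(8·124.0³·13) = 4.531 N/mm
Series: 1/k_eq = 1/11.867 + 1/11 + 1/4.531 = 0.39588; k_eq = 2.526 N/mm
F = k_eq·δ = 2.526·7.2 = 18.187 N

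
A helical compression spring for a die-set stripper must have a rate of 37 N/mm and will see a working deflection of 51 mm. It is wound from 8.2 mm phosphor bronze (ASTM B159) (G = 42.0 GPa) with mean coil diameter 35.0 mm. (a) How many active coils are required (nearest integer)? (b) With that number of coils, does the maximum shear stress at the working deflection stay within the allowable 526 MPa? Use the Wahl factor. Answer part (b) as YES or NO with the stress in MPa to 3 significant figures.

N_a = Gd⁴/(8D³k) = (42.0×10³)(8.2⁴)/(8·35.0³·37) = 14.96 → N_a = 15
Actual rate k = Gd⁴/(8D³·15) = 36.908 N/mm
Working load F = kδ = 36.908·51 = 1882.3 N
C = 35.0/8.2 = 4.2683; K_W = (4C−1)/(4C−4)+0.615/C = 1.3736
τ_max = K_W·8FD/(πd³) = 1.3736·304.27 = 417.93 MPa
τ_max ≤ 526 MPa → acceptable

(a) 15 coils; (b) YES, τ_max = 418 MPa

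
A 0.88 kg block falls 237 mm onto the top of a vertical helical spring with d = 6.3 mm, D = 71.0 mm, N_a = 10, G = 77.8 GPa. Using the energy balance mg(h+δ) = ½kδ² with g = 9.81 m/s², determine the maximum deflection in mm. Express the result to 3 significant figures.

k = Gd⁴/(8D³N_a) = (77.8×10³)(6.3⁴)/(8·71.0³·10) = 4.2803 N/mm
W = mg = 0.88 × 9.81 = 8.6328 N
½kδ² − Wδ − Wh = 0 → δ = (W + √(W² + 2kWh))/k
δ = (8.6328 + √(74.525 + 17514.9))/4.2803 = (8.6328 + 132.62)/4.2803 = 33.002 mm

33.0 mm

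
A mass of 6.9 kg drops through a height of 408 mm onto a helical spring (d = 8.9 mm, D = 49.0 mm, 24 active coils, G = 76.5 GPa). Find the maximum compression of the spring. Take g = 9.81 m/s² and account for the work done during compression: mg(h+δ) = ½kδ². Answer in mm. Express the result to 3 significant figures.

k = Gd⁴/(8D³N_a) = (76.5×10³)(8.9⁴)/(8·49.0³·24) = 21.249 N/mm
W = mg = 6.9 × 9.81 = 67.689 N
½kδ² − Wδ − Wh = 0 → δ = (W + √(W² + 2kWh))/k
δ = (67.689 + √(4581.8 + 1.17365e+06))/21.249 = (67.689 + 1085.5)/21.249 = 54.269 mm

54.3 mm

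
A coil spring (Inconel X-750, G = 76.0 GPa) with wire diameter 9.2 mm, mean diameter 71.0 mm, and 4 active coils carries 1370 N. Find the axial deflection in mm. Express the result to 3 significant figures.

k = Gd⁴/(8D³N_a) = (76.0×10³)(9.2⁴)/(8·71.0³·4) = 47.538 N/mm
δ = F/k = 1370 / 47.538 = 28.819 mm

28.8 mm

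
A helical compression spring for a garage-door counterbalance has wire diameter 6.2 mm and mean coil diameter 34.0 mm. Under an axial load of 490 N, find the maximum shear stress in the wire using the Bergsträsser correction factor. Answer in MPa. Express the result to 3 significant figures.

Spring index C = D/d = 34.0/6.2 = 5.4839
K_B = (4C+2)/(4C−3) = 23.935/18.935 = 1.2641
τ₀ = 8FD/(πd³) = 8·490·34.0/(π·6.2³) = 133280/748.73 = 178.01 MPa
τ_max = K·τ₀ = 1.2641 × 178.01 = 225.01 MPa

225 MPa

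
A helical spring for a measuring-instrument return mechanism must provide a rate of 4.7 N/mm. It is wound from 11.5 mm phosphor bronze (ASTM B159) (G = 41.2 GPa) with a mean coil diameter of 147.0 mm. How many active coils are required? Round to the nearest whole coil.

N_a = Gd⁴/(8D³k) = (41.2×10³ × 11.5⁴)/(8 × 147.0³ × 4.7)
    = 7.20591e+08 / 1.19437e+08 = 6.033 → 6 coils

6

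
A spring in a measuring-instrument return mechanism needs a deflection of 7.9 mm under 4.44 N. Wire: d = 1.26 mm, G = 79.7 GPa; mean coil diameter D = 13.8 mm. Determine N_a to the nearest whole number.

Required rate k = F/δ = 4.44/7.9 = 0.56203 N/mm
N_a = Gd⁴/(8D³k) = (79.7×10³ × 1.26⁴)/(8 × 13.8³ × 0.56203)
    = 200882 / 11816.3 = 17 → 17 coils

17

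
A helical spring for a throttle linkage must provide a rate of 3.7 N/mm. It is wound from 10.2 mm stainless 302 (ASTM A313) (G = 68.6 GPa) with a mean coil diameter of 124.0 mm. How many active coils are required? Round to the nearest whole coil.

13

N_a = Gd⁴/(8D³k) = (68.6×10³ × 10.2⁴)/(8 × 124.0³ × 3.7)
    = 7.42548e+08 / 5.64361e+07 = 13.16 → 13 coils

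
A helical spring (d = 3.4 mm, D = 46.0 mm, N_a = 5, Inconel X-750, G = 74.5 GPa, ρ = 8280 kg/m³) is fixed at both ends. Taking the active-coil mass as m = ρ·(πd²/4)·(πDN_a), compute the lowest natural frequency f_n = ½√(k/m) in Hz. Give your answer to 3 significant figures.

108 Hz

k = Gd⁴/(8D³N_a) = (74.5×10³)(3.4⁴)/(8·46.0³·5) = 2.557 N/mm = 2557 N/m
Wire length L = πDN_a = π·46.0·5 = 722.57 mm
m = ρ·(πd²/4)·L = 8280 × 9.0792×10⁻⁶ m² × 0.72257 m = 0.054319 kg
f_n = ½√(k/m) = 0.5·√(2557/0.054319) = 0.5·√(47074) = 108.48 Hz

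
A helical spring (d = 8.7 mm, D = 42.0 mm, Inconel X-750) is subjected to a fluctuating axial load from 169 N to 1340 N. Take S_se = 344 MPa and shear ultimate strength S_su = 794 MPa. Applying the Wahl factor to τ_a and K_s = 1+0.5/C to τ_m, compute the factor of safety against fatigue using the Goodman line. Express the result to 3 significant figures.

C = D/d = 42.0/8.7 = 4.8276; K_W = (4C−1)/(4C−4)+0.615/C = 1.3233; K_s = 1+0.5/C = 1.1036
F_a = (F_max−F_min)/2 = 585.5 N; F_m = (F_max+F_min)/2 = 754.5 N
τ_a = K_W·8F_aD/(πd³) = 1.3233 × 95.095 = 125.84 MPa
τ_m = K_s·8F_mD/(πd³) = 1.1036 × 122.54 = 135.24 MPa
Goodman: 1/n_f = τ_a/S_se + τ_m/S_su = 125.84/344 + 135.24/794 = 0.36582 + 0.17032 = 0.53615
n_f = 1/0.53615 = 1.865

1.87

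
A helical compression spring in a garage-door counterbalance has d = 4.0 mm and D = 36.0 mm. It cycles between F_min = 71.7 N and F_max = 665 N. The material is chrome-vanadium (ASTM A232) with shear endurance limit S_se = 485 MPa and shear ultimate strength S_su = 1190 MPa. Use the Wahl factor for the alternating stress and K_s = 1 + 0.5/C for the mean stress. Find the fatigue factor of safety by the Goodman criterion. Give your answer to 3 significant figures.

C = D/d = 36.0/4.0 = 9.0000; K_W = (4C−1)/(4C−4)+0.615/C = 1.1621; K_s = 1+0.5/C = 1.0556
F_a = (F_max−F_min)/2 = 296.65 N; F_m = (F_max+F_min)/2 = 368.35 N
τ_a = K_W·8F_aD/(πd³) = 1.1621 × 424.92 = 493.79 MPa
τ_m = K_s·8F_mD/(πd³) = 1.0556 × 527.62 = 556.93 MPa
Goodman: 1/n_f = τ_a/S_se + τ_m/S_su = 493.79/485 + 556.93/1190 = 1.01813 + 0.46801 = 1.4861
n_f = 1/1.4861 = 0.6729

0.673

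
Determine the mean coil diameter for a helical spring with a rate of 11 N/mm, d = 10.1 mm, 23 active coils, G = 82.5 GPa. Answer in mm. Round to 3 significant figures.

75.1 mm

D = (Gd⁴/(8N_a·k))^(1/3) = (82.5×10³·10.1⁴/(8·23·11))^(1/3)
  = (424159)^(1/3) = 75.1351 mm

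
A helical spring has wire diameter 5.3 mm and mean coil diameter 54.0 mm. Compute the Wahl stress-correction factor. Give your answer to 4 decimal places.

1.1420

C = D/d = 54.0/5.3 = 10.1887
K_W = (4C−1)/(4C−4) + 0.615/C = 39.755/36.755 + 0.0604 = 1.1420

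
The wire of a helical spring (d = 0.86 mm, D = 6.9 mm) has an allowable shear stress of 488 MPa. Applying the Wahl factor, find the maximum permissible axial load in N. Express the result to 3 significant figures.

14.9 N

C = D/d = 6.9/0.86 = 8.0233
K_W = (4C−1)/(4C−4) + 0.615/C = 31.093/28.093 + 0.0767 = 1.1834
τ_max = K·8FD/(πd³) → F_max = τ_allow·πd³/(8DK)
F_max = 488·π·0.86³/(8·6.9·1.1834) = 975.14/65.326 = 14.927 N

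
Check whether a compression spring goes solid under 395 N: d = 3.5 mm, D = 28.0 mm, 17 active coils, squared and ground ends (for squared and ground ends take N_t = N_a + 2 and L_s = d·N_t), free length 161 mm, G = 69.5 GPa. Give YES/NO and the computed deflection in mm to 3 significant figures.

YES, δ = 113 mm

k = Gd⁴/(8D³N_a) = (69.5×10³)(3.5⁴)/(8·28.0³·17) = 3.4934 N/mm
N_t = 19; L_s = 3.5·19 = 66.5 mm; δ_solid = L₀ − L_s = 161 − 66.5 = 94.5 mm
δ = F/k = 395/3.4934 = 113.07 mm
δ ≥ δ_solid → spring goes solid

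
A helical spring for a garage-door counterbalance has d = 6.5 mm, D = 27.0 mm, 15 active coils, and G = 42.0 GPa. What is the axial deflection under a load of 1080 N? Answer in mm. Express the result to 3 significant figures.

k = Gd⁴/(8D³N_a) = (42.0×10³)(6.5⁴)/(8·27.0³·15) = 31.742 N/mm
δ = F/k = 1080 / 31.742 = 34.025 mm

34.0 mm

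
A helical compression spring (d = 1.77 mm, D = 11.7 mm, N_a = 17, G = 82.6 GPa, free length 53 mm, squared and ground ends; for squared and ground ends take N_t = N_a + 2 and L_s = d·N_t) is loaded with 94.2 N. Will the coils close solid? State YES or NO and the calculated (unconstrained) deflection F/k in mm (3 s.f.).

k = Gd⁴/(8D³N_a) = (82.6×10³)(1.77⁴)/(8·11.7³·17) = 3.722 N/mm
N_t = 19; L_s = 1.77·19 = 33.63 mm; δ_solid = L₀ − L_s = 53 − 33.63 = 19.37 mm
δ = F/k = 94.2/3.722 = 25.309 mm
δ ≥ δ_solid → spring goes solid

YES, δ = 25.3 mm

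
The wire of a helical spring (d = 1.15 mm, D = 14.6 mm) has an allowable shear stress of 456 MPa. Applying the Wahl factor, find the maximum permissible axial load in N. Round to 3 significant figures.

16.8 N

C = D/d = 14.6/1.15 = 12.6957
K_W = (4C−1)/(4C−4) + 0.615/C = 49.783/46.783 + 0.0484 = 1.1126
τ_max = K·8FD/(πd³) → F_max = τ_allow·πd³/(8DK)
F_max = 456·π·1.15³/(8·14.6·1.1126) = 2178.8/129.95 = 16.766 N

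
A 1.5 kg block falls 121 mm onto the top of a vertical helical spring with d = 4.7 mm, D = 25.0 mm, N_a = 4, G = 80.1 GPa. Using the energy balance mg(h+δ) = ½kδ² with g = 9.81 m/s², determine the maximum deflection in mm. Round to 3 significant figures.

k = Gd⁴/(8D³N_a) = (80.1×10³)(4.7⁴)/(8·25.0³·4) = 78.172 N/mm
W = mg = 1.5 × 9.81 = 14.715 N
½kδ² − Wδ − Wh = 0 → δ = (W + √(W² + 2kWh))/k
δ = (14.715 + √(216.53 + 278375))/78.172 = (14.715 + 527.82)/78.172 = 6.9402 mm

6.94 mm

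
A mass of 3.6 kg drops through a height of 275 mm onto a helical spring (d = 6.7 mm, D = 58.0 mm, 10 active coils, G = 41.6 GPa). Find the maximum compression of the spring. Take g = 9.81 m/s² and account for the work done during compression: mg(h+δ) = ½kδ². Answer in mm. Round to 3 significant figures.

67.1 mm

k = Gd⁴/(8D³N_a) = (41.6×10³)(6.7⁴)/(8·58.0³·10) = 5.3705 N/mm
W = mg = 3.6 × 9.81 = 35.316 N
½kδ² − Wδ − Wh = 0 → δ = (W + √(W² + 2kWh))/k
δ = (35.316 + √(1247.2 + 104316))/5.3705 = (35.316 + 324.91)/5.3705 = 67.074 mm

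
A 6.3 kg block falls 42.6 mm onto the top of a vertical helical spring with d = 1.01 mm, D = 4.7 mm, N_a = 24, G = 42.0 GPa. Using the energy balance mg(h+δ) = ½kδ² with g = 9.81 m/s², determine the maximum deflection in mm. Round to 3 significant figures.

k = Gd⁴/(8D³N_a) = (42.0×10³)(1.01⁴)/(8·4.7³·24) = 2.1925 N/mm
W = mg = 6.3 × 9.81 = 61.803 N
½kδ² − Wδ − Wh = 0 → δ = (W + √(W² + 2kWh))/k
δ = (61.803 + √(3819.6 + 11544.9))/2.1925 = (61.803 + 123.95)/2.1925 = 84.724 mm

84.7 mm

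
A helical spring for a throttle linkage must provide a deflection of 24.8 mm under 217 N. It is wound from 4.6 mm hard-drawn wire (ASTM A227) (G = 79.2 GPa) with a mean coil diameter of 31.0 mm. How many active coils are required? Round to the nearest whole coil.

Required rate k = F/δ = 217/24.8 = 8.75 N/mm
N_a = Gd⁴/(8D³k) = (79.2×10³ × 4.6⁴)/(8 × 31.0³ × 8.75)
    = 3.54615e+07 / 2.08537e+06 = 17 → 17 coils

17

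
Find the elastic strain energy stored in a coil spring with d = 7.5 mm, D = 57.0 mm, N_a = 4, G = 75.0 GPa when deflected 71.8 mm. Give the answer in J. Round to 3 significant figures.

k = Gd⁴/(8D³N_a) = (75.0×10³)(7.5⁴)/(8·57.0³·4) = 40.043 N/mm
U = ½kδ² = 0.5 × 40.043 × 71.8² = 1.0322e+05 N·mm = 103.22 J

103 J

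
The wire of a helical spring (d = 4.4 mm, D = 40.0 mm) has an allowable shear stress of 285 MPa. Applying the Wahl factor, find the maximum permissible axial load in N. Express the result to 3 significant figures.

C = D/d = 40.0/4.4 = 9.0909
K_W = (4C−1)/(4C−4) + 0.615/C = 35.364/32.364 + 0.0677 = 1.1603
τ_max = K·8FD/(πd³) → F_max = τ_allow·πd³/(8DK)
F_max = 285·π·4.4³/(8·40.0·1.1603) = 76270/371.31 = 205.41 N

205 N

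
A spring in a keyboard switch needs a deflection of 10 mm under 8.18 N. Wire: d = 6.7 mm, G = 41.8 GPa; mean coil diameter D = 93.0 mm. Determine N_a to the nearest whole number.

16

Required rate k = F/δ = 8.18/10 = 0.818 N/mm
N_a = Gd⁴/(8D³k) = (41.8×10³ × 6.7⁴)/(8 × 93.0³ × 0.818)
    = 8.42317e+07 / 5.26371e+06 = 16 → 16 coils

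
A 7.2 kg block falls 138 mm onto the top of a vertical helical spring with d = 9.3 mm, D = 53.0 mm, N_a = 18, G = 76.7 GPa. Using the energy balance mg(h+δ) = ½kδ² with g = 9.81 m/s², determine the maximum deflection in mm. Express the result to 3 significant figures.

29.8 mm

k = Gd⁴/(8D³N_a) = (76.7×10³)(9.3⁴)/(8·53.0³·18) = 26.763 N/mm
W = mg = 7.2 × 9.81 = 70.632 N
½kδ² − Wδ − Wh = 0 → δ = (W + √(W² + 2kWh))/k
δ = (70.632 + √(4988.9 + 521732))/26.763 = (70.632 + 725.76)/26.763 = 29.757 mm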